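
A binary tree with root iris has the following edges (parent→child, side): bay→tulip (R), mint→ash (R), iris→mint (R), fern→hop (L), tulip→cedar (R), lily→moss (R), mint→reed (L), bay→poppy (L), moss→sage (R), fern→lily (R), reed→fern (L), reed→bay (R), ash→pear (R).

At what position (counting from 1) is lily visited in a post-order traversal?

Post-order visits the left subtree, then the right subtree, then the node.
At iris: no left child.
At iris: go right to mint.
  At mint: go left to reed.
    At reed: go left to fern.
      At fern: go left to hop.
        hop is a leaf — visit hop.
      At fern: go right to lily.
        At lily: no left child.
        At lily: go right to moss.
          At moss: no left child.
          At moss: go right to sage.
            sage is a leaf — visit sage.
          Visit moss.
        Visit lily.
      Visit fern.
    At reed: go right to bay.
      At bay: go left to poppy.
        poppy is a leaf — visit poppy.
      At bay: go right to tulip.
        At tulip: no left child.
        At tulip: go right to cedar.
          cedar is a leaf — visit cedar.
        Visit tulip.
      Visit bay.
    Visit reed.
  At mint: go right to ash.
    At ash: no left child.
    At ash: go right to pear.
      pear is a leaf — visit pear.
    Visit ash.
  Visit mint.
Visit iris.
Full post-order sequence: hop, sage, moss, lily, fern, poppy, cedar, tulip, bay, reed, pear, ash, mint, iris.

4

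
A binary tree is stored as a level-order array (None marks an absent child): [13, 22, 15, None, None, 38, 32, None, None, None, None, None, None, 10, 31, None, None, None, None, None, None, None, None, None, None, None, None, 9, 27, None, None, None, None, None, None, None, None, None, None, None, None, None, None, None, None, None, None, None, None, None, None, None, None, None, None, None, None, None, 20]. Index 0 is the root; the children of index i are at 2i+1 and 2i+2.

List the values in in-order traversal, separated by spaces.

In-order visits the left subtree, then the node, then the right subtree.
At 13: go left to 22.
  22 is a leaf — visit 22.
Visit 13.
At 13: go right to 15.
  At 15: go left to 38.
    38 is a leaf — visit 38.
  Visit 15.
  At 15: go right to 32.
    At 32: go left to 10.
      At 10: go left to 9.
        9 is a leaf — visit 9.
      Visit 10.
      At 10: go right to 27.
        At 27: no left child.
        Visit 27.
        At 27: go right to 20.
          20 is a leaf — visit 20.
    Visit 32.
    At 32: go right to 31.
      31 is a leaf — visit 31.

22 13 38 15 9 10 27 20 32 31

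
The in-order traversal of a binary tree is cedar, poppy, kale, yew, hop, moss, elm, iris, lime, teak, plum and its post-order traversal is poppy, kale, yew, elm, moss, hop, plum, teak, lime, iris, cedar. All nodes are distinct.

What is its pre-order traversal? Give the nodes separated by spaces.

The last element of post-order is the root; it splits in-order into left and right subtrees.
Root cedar: left subtree has 0 nodes { }, right has 10 {poppy, kale, yew, hop, moss, elm, iris, lime, teak, plum}.
  Root iris: left subtree has 6 nodes {poppy, kale, yew, hop, moss, elm}, right has 3 {lime, teak, plum}.
    Root hop: left subtree has 3 nodes {poppy, kale, yew}, right has 2 {moss, elm}.
      Root yew: left subtree has 2 nodes {poppy, kale}, right has 0 { }.
        Root kale: left subtree has 1 node {poppy}, right has 0 { }.
      Root moss: left subtree has 0 nodes { }, right has 1 {elm}.
    Root lime: left subtree has 0 nodes { }, right has 2 {teak, plum}.
      Root teak: left subtree has 0 nodes { }, right has 1 {plum}.

cedar iris hop yew kale poppy moss elm lime teak plum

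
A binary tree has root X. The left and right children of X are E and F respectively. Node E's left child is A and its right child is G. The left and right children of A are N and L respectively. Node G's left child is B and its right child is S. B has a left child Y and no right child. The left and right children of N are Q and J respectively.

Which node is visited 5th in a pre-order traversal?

Q

Pre-order visits the node, then its left subtree, then its right subtree.
Visit X.
At X: go left to E.
  Visit E.
  At E: go left to A.
    Visit A.
    At A: go left to N.
      Visit N.
      At N: go left to Q.
        Q is a leaf — visit Q.
      At N: go right to J.
        J is a leaf — visit J.
    At A: go right to L.
      L is a leaf — visit L.
  At E: go right to G.
    Visit G.
    At G: go left to B.
      Visit B.
      At B: go left to Y.
        Y is a leaf — visit Y.
      At B: no right child.
    At G: go right to S.
      S is a leaf — visit S.
At X: go right to F.
  F is a leaf — visit F.
Full pre-order sequence: X, E, A, N, Q, J, L, G, B, Y, S, F.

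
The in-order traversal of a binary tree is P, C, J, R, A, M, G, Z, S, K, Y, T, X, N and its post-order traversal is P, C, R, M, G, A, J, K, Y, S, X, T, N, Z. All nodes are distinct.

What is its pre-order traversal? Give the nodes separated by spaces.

Z J C P A R G M N T S Y K X

The last element of post-order is the root; it splits in-order into left and right subtrees.
Root Z: left subtree has 7 nodes {P, C, J, R, A, M, G}, right has 6 {S, K, Y, T, X, N}.
  Root J: left subtree has 2 nodes {P, C}, right has 4 {R, A, M, G}.
    Root C: left subtree has 1 node {P}, right has 0 { }.
    Root A: left subtree has 1 node {R}, right has 2 {M, G}.
      Root G: left subtree has 1 node {M}, right has 0 { }.
  Root N: left subtree has 5 nodes {S, K, Y, T, X}, right has 0 { }.
    Root T: left subtree has 3 nodes {S, K, Y}, right has 1 {X}.
      Root S: left subtree has 0 nodes { }, right has 2 {K, Y}.
        Root Y: left subtree has 1 node {K}, right has 0 { }.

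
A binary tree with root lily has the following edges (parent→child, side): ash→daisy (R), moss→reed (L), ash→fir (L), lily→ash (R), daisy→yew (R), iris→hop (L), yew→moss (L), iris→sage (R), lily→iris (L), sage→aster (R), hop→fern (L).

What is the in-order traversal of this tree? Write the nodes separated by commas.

In-order visits the left subtree, then the node, then the right subtree.
At lily: go left to iris.
  At iris: go left to hop.
    At hop: go left to fern.
      fern is a leaf — visit fern.
    Visit hop.
    At hop: no right child.
  Visit iris.
  At iris: go right to sage.
    At sage: no left child.
    Visit sage.
    At sage: go right to aster.
      aster is a leaf — visit aster.
Visit lily.
At lily: go right to ash.
  At ash: go left to fir.
    fir is a leaf — visit fir.
  Visit ash.
  At ash: go right to daisy.
    At daisy: no left child.
    Visit daisy.
    At daisy: go right to yew.
      At yew: go left to moss.
        At moss: go left to reed.
          reed is a leaf — visit reed.
        Visit moss.
        At moss: no right child.
      Visit yew.
      At yew: no right child.

fern, hop, iris, sage, aster, lily, fir, ash, daisy, reed, moss, yew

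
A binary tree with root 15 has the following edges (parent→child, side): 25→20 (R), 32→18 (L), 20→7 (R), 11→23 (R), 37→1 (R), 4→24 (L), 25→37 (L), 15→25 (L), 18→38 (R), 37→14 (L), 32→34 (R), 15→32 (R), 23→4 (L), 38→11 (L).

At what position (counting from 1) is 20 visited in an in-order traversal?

In-order visits the left subtree, then the node, then the right subtree.
At 15: go left to 25.
  At 25: go left to 37.
    At 37: go left to 14.
      14 is a leaf — visit 14.
    Visit 37.
    At 37: go right to 1.
      1 is a leaf — visit 1.
  Visit 25.
  At 25: go right to 20.
    At 20: no left child.
    Visit 20.
    At 20: go right to 7.
      7 is a leaf — visit 7.
Visit 15.
At 15: go right to 32.
  At 32: go left to 18.
    At 18: no left child.
    Visit 18.
    At 18: go right to 38.
      At 38: go left to 11.
        At 11: no left child.
        Visit 11.
        At 11: go right to 23.
          At 23: go left to 4.
            At 4: go left to 24.
              24 is a leaf — visit 24.
            Visit 4.
            At 4: no right child.
          Visit 23.
          At 23: no right child.
      Visit 38.
      At 38: no right child.
  Visit 32.
  At 32: go right to 34.
    34 is a leaf — visit 34.
Full in-order sequence: 14, 37, 1, 25, 20, 7, 15, 18, 11, 24, 4, 23, 38, 32, 34.

5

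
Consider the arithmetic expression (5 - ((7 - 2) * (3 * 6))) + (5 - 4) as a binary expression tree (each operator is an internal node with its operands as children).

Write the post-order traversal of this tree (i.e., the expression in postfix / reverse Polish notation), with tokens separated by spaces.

5 7 2 - 3 6 * * - 5 4 - +

Post-order on an expression tree gives postfix notation: for each operator, emit left operand, right operand, then the operator.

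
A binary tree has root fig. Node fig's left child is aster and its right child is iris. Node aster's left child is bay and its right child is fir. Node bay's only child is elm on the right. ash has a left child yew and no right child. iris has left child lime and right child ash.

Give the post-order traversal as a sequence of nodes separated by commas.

Post-order visits the left subtree, then the right subtree, then the node.
At fig: go left to aster.
  At aster: go left to bay.
    At bay: no left child.
    At bay: go right to elm.
      elm is a leaf — visit elm.
    Visit bay.
  At aster: go right to fir.
    fir is a leaf — visit fir.
  Visit aster.
At fig: go right to iris.
  At iris: go left to lime.
    lime is a leaf — visit lime.
  At iris: go right to ash.
    At ash: go left to yew.
      yew is a leaf — visit yew.
    At ash: no right child.
    Visit ash.
  Visit iris.
Visit fig.

elm, bay, fir, aster, lime, yew, ash, iris, fig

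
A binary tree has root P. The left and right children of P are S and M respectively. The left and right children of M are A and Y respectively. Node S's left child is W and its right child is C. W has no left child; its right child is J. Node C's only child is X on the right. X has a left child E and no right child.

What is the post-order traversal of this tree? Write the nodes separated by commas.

J, W, E, X, C, S, A, Y, M, P

Post-order visits the left subtree, then the right subtree, then the node.
At P: go left to S.
  At S: go left to W.
    At W: no left child.
    At W: go right to J.
      J is a leaf — visit J.
    Visit W.
  At S: go right to C.
    At C: no left child.
    At C: go right to X.
      At X: go left to E.
        E is a leaf — visit E.
      At X: no right child.
      Visit X.
    Visit C.
  Visit S.
At P: go right to M.
  At M: go left to A.
    A is a leaf — visit A.
  At M: go right to Y.
    Y is a leaf — visit Y.
  Visit M.
Visit P.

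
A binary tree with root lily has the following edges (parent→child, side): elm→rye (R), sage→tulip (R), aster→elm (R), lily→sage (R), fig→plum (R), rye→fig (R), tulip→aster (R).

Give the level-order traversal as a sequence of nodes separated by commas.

lily, sage, tulip, aster, elm, rye, fig, plum

Level-order visits nodes level by level from the root, left to right within each level.
Level 0: lily
Level 1: sage
Level 2: tulip
Level 3: aster
Level 4: elm
Level 5: rye
Level 6: fig
Level 7: plum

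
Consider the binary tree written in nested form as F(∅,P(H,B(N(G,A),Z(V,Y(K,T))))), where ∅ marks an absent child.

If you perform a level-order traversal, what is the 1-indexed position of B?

4

Level-order visits nodes level by level from the root, left to right within each level.
Level 0: F
Level 1: P
Level 2: H, B
Level 3: N, Z
Level 4: G, A, V, Y
Level 5: K, T
Full level-order sequence: F, P, H, B, N, Z, G, A, V, Y, K, T.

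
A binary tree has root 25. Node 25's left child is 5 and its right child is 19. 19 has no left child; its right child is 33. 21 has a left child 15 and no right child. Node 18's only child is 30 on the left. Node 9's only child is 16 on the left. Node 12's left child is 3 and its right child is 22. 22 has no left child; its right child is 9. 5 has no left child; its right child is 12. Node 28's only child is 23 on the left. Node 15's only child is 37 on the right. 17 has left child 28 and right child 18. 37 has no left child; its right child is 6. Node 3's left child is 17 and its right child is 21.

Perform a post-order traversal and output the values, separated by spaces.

Post-order visits the left subtree, then the right subtree, then the node.
At 25: go left to 5.
  At 5: no left child.
  At 5: go right to 12.
    At 12: go left to 3.
      At 3: go left to 17.
        At 17: go left to 28.
          At 28: go left to 23.
            23 is a leaf — visit 23.
          At 28: no right child.
          Visit 28.
        At 17: go right to 18.
          At 18: go left to 30.
            30 is a leaf — visit 30.
          At 18: no right child.
          Visit 18.
        Visit 17.
      At 3: go right to 21.
        At 21: go left to 15.
          At 15: no left child.
          At 15: go right to 37.
            At 37: no left child.
            At 37: go right to 6.
              6 is a leaf — visit 6.
            Visit 37.
          Visit 15.
        At 21: no right child.
        Visit 21.
      Visit 3.
    At 12: go right to 22.
      At 22: no left child.
      At 22: go right to 9.
        At 9: go left to 16.
          16 is a leaf — visit 16.
        At 9: no right child.
        Visit 9.
      Visit 22.
    Visit 12.
  Visit 5.
At 25: go right to 19.
  At 19: no left child.
  At 19: go right to 33.
    33 is a leaf — visit 33.
  Visit 19.
Visit 25.

23 28 30 18 17 6 37 15 21 3 16 9 22 12 5 33 19 25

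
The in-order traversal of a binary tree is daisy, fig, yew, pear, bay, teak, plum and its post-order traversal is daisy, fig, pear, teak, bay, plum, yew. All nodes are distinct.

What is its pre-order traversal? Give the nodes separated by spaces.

The last element of post-order is the root; it splits in-order into left and right subtrees.
Root yew: left subtree has 2 nodes {daisy, fig}, right has 4 {pear, bay, teak, plum}.
  Root fig: left subtree has 1 node {daisy}, right has 0 { }.
  Root plum: left subtree has 3 nodes {pear, bay, teak}, right has 0 { }.
    Root bay: left subtree has 1 node {pear}, right has 1 {teak}.

yew fig daisy plum bay pear teak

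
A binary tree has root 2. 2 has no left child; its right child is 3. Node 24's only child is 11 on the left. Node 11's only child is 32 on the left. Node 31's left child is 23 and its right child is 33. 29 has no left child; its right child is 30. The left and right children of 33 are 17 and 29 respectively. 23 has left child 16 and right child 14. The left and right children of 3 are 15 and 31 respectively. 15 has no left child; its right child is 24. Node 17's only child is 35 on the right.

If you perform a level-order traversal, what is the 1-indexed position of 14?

10

Level-order visits nodes level by level from the root, left to right within each level.
Level 0: 2
Level 1: 3
Level 2: 15, 31
Level 3: 24, 23, 33
Level 4: 11, 16, 14, 17, 29
Level 5: 32, 35, 30
Full level-order sequence: 2, 3, 15, 31, 24, 23, 33, 11, 16, 14, 17, 29, 32, 35, 30.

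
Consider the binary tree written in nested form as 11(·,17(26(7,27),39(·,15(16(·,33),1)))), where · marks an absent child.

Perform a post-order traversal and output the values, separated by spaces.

Post-order visits the left subtree, then the right subtree, then the node.
At 11: no left child.
At 11: go right to 17.
  At 17: go left to 26.
    At 26: go left to 7.
      7 is a leaf — visit 7.
    At 26: go right to 27.
      27 is a leaf — visit 27.
    Visit 26.
  At 17: go right to 39.
    At 39: no left child.
    At 39: go right to 15.
      At 15: go left to 16.
        At 16: no left child.
        At 16: go right to 33.
          33 is a leaf — visit 33.
        Visit 16.
      At 15: go right to 1.
        1 is a leaf — visit 1.
      Visit 15.
    Visit 39.
  Visit 17.
Visit 11.

7 27 26 33 16 1 15 39 17 11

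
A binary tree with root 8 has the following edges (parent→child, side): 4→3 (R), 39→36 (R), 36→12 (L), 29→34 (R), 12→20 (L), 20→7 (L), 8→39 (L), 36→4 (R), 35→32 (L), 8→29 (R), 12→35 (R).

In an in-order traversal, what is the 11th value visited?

29

In-order visits the left subtree, then the node, then the right subtree.
At 8: go left to 39.
  At 39: no left child.
  Visit 39.
  At 39: go right to 36.
    At 36: go left to 12.
      At 12: go left to 20.
        At 20: go left to 7.
          7 is a leaf — visit 7.
        Visit 20.
        At 20: no right child.
      Visit 12.
      At 12: go right to 35.
        At 35: go left to 32.
          32 is a leaf — visit 32.
        Visit 35.
        At 35: no right child.
    Visit 36.
    At 36: go right to 4.
      At 4: no left child.
      Visit 4.
      At 4: go right to 3.
        3 is a leaf — visit 3.
Visit 8.
At 8: go right to 29.
  At 29: no left child.
  Visit 29.
  At 29: go right to 34.
    34 is a leaf — visit 34.
Full in-order sequence: 39, 7, 20, 12, 32, 35, 36, 4, 3, 8, 29, 34.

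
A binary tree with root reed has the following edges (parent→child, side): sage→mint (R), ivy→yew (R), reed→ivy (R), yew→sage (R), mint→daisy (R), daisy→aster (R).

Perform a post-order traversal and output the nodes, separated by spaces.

Post-order visits the left subtree, then the right subtree, then the node.
At reed: no left child.
At reed: go right to ivy.
  At ivy: no left child.
  At ivy: go right to yew.
    At yew: no left child.
    At yew: go right to sage.
      At sage: no left child.
      At sage: go right to mint.
        At mint: no left child.
        At mint: go right to daisy.
          At daisy: no left child.
          At daisy: go right to aster.
            aster is a leaf — visit aster.
          Visit daisy.
        Visit mint.
      Visit sage.
    Visit yew.
  Visit ivy.
Visit reed.

aster daisy mint sage yew ivy reed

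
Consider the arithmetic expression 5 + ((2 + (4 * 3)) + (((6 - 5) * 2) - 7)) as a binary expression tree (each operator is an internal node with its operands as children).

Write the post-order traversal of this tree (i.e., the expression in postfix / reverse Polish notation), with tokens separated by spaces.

Post-order on an expression tree gives postfix notation: for each operator, emit left operand, right operand, then the operator.

5 2 4 3 * + 6 5 - 2 * 7 - + +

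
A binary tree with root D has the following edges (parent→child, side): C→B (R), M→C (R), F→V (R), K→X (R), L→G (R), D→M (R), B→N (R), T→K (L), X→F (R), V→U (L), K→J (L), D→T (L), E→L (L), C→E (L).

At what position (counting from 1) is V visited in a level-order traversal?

Level-order visits nodes level by level from the root, left to right within each level.
Level 0: D
Level 1: T, M
Level 2: K, C
Level 3: J, X, E, B
Level 4: F, L, N
Level 5: V, G
Level 6: U
Full level-order sequence: D, T, M, K, C, J, X, E, B, F, L, N, V, G, U.

13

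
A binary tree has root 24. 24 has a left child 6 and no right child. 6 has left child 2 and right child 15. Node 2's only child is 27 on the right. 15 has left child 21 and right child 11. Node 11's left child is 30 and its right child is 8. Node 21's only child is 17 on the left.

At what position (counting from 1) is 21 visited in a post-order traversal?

Post-order visits the left subtree, then the right subtree, then the node.
At 24: go left to 6.
  At 6: go left to 2.
    At 2: no left child.
    At 2: go right to 27.
      27 is a leaf — visit 27.
    Visit 2.
  At 6: go right to 15.
    At 15: go left to 21.
      At 21: go left to 17.
        17 is a leaf — visit 17.
      At 21: no right child.
      Visit 21.
    At 15: go right to 11.
      At 11: go left to 30.
        30 is a leaf — visit 30.
      At 11: go right to 8.
        8 is a leaf — visit 8.
      Visit 11.
    Visit 15.
  Visit 6.
At 24: no right child.
Visit 24.
Full post-order sequence: 27, 2, 17, 21, 30, 8, 11, 15, 6, 24.

4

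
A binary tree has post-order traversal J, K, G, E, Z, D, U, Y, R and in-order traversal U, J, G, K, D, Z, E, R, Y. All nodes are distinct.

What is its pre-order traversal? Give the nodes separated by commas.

R, U, D, G, J, K, Z, E, Y

The last element of post-order is the root; it splits in-order into left and right subtrees.
Root R: left subtree has 7 nodes {U, J, G, K, D, Z, E}, right has 1 {Y}.
  Root U: left subtree has 0 nodes { }, right has 6 {J, G, K, D, Z, E}.
    Root D: left subtree has 3 nodes {J, G, K}, right has 2 {Z, E}.
      Root G: left subtree has 1 node {J}, right has 1 {K}.
      Root Z: left subtree has 0 nodes { }, right has 1 {E}.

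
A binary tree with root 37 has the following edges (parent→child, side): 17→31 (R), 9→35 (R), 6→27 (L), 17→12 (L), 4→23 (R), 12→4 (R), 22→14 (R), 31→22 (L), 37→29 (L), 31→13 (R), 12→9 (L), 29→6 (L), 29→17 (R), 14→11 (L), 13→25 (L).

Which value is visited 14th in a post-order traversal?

17

Post-order visits the left subtree, then the right subtree, then the node.
At 37: go left to 29.
  At 29: go left to 6.
    At 6: go left to 27.
      27 is a leaf — visit 27.
    At 6: no right child.
    Visit 6.
  At 29: go right to 17.
    At 17: go left to 12.
      At 12: go left to 9.
        At 9: no left child.
        At 9: go right to 35.
          35 is a leaf — visit 35.
        Visit 9.
      At 12: go right to 4.
        At 4: no left child.
        At 4: go right to 23.
          23 is a leaf — visit 23.
        Visit 4.
      Visit 12.
    At 17: go right to 31.
      At 31: go left to 22.
        At 22: no left child.
        At 22: go right to 14.
          At 14: go left to 11.
            11 is a leaf — visit 11.
          At 14: no right child.
          Visit 14.
        Visit 22.
      At 31: go right to 13.
        At 13: go left to 25.
          25 is a leaf — visit 25.
        At 13: no right child.
        Visit 13.
      Visit 31.
    Visit 17.
  Visit 29.
At 37: no right child.
Visit 37.
Full post-order sequence: 27, 6, 35, 9, 23, 4, 12, 11, 14, 22, 25, 13, 31, 17, 29, 37.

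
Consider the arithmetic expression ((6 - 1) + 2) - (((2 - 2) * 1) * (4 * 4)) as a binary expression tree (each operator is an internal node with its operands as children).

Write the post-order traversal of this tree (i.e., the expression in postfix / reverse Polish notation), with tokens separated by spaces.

Post-order on an expression tree gives postfix notation: for each operator, emit left operand, right operand, then the operator.

6 1 - 2 + 2 2 - 1 * 4 4 * * -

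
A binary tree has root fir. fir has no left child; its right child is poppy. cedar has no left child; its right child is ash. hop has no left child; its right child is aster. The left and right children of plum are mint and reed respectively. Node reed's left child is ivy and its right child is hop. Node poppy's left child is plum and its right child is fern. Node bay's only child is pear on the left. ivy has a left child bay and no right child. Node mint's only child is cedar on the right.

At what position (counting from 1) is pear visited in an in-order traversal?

In-order visits the left subtree, then the node, then the right subtree.
At fir: no left child.
Visit fir.
At fir: go right to poppy.
  At poppy: go left to plum.
    At plum: go left to mint.
      At mint: no left child.
      Visit mint.
      At mint: go right to cedar.
        At cedar: no left child.
        Visit cedar.
        At cedar: go right to ash.
          ash is a leaf — visit ash.
    Visit plum.
    At plum: go right to reed.
      At reed: go left to ivy.
        At ivy: go left to bay.
          At bay: go left to pear.
            pear is a leaf — visit pear.
          Visit bay.
          At bay: no right child.
        Visit ivy.
        At ivy: no right child.
      Visit reed.
      At reed: go right to hop.
        At hop: no left child.
        Visit hop.
        At hop: go right to aster.
          aster is a leaf — visit aster.
  Visit poppy.
  At poppy: go right to fern.
    fern is a leaf — visit fern.
Full in-order sequence: fir, mint, cedar, ash, plum, pear, bay, ivy, reed, hop, aster, poppy, fern.

6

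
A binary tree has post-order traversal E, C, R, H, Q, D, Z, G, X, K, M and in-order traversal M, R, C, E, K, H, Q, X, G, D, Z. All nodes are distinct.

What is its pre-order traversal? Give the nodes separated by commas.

The last element of post-order is the root; it splits in-order into left and right subtrees.
Root M: left subtree has 0 nodes { }, right has 10 {R, C, E, K, H, Q, X, G, D, Z}.
  Root K: left subtree has 3 nodes {R, C, E}, right has 6 {H, Q, X, G, D, Z}.
    Root R: left subtree has 0 nodes { }, right has 2 {C, E}.
      Root C: left subtree has 0 nodes { }, right has 1 {E}.
    Root X: left subtree has 2 nodes {H, Q}, right has 3 {G, D, Z}.
      Root Q: left subtree has 1 node {H}, right has 0 { }.
      Root G: left subtree has 0 nodes { }, right has 2 {D, Z}.
        Root Z: left subtree has 1 node {D}, right has 0 { }.

M, K, R, C, E, X, Q, H, G, Z, D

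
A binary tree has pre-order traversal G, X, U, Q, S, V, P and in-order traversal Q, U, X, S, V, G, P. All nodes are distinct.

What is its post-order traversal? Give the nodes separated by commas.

The first element of pre-order is the root; it splits in-order into left and right subtrees.
Root G: left subtree has 5 nodes {Q, U, X, S, V}, right has 1 {P}.
  Root X: left subtree has 2 nodes {Q, U}, right has 2 {S, V}.
    Root U: left subtree has 1 node {Q}, right has 0 { }.
    Root S: left subtree has 0 nodes { }, right has 1 {V}.

Q, U, V, S, X, P, G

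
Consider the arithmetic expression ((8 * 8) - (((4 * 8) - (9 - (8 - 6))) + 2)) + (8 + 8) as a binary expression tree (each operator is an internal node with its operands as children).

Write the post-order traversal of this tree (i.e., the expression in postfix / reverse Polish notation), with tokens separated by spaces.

8 8 * 4 8 * 9 8 6 - - - 2 + - 8 8 + +

Post-order on an expression tree gives postfix notation: for each operator, emit left operand, right operand, then the operator.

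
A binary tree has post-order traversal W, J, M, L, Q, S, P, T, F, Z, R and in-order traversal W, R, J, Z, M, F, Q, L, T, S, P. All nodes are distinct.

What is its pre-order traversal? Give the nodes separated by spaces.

R W Z J F M T Q L P S

The last element of post-order is the root; it splits in-order into left and right subtrees.
Root R: left subtree has 1 node {W}, right has 9 {J, Z, M, F, Q, L, T, S, P}.
  Root Z: left subtree has 1 node {J}, right has 7 {M, F, Q, L, T, S, P}.
    Root F: left subtree has 1 node {M}, right has 5 {Q, L, T, S, P}.
      Root T: left subtree has 2 nodes {Q, L}, right has 2 {S, P}.
        Root Q: left subtree has 0 nodes { }, right has 1 {L}.
        Root P: left subtree has 1 node {S}, right has 0 { }.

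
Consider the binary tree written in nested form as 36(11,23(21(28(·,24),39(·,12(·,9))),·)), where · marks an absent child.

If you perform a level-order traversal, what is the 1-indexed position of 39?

Level-order visits nodes level by level from the root, left to right within each level.
Level 0: 36
Level 1: 11, 23
Level 2: 21
Level 3: 28, 39
Level 4: 24, 12
Level 5: 9
Full level-order sequence: 36, 11, 23, 21, 28, 39, 24, 12, 9.

6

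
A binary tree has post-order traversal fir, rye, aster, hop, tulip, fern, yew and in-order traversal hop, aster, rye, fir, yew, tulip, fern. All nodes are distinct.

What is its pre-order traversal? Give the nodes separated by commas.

yew, hop, aster, rye, fir, fern, tulip

The last element of post-order is the root; it splits in-order into left and right subtrees.
Root yew: left subtree has 4 nodes {hop, aster, rye, fir}, right has 2 {tulip, fern}.
  Root hop: left subtree has 0 nodes { }, right has 3 {aster, rye, fir}.
    Root aster: left subtree has 0 nodes { }, right has 2 {rye, fir}.
      Root rye: left subtree has 0 nodes { }, right has 1 {fir}.
  Root fern: left subtree has 1 node {tulip}, right has 0 { }.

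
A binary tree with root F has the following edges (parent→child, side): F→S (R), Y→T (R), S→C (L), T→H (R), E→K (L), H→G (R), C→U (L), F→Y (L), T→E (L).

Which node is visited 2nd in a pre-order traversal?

Pre-order visits the node, then its left subtree, then its right subtree.
Visit F.
At F: go left to Y.
  Visit Y.
  At Y: no left child.
  At Y: go right to T.
    Visit T.
    At T: go left to E.
      Visit E.
      At E: go left to K.
        K is a leaf — visit K.
      At E: no right child.
    At T: go right to H.
      Visit H.
      At H: no left child.
      At H: go right to G.
        G is a leaf — visit G.
At F: go right to S.
  Visit S.
  At S: go left to C.
    Visit C.
    At C: go left to U.
      U is a leaf — visit U.
    At C: no right child.
  At S: no right child.
Full pre-order sequence: F, Y, T, E, K, H, G, S, C, U.

Y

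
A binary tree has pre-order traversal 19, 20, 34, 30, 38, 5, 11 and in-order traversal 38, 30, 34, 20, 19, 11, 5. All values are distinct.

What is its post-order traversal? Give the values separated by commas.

The first element of pre-order is the root; it splits in-order into left and right subtrees.
Root 19: left subtree has 4 nodes {38, 30, 34, 20}, right has 2 {11, 5}.
  Root 20: left subtree has 3 nodes {38, 30, 34}, right has 0 { }.
    Root 34: left subtree has 2 nodes {38, 30}, right has 0 { }.
      Root 30: left subtree has 1 node {38}, right has 0 { }.
  Root 5: left subtree has 1 node {11}, right has 0 { }.

38, 30, 34, 20, 11, 5, 19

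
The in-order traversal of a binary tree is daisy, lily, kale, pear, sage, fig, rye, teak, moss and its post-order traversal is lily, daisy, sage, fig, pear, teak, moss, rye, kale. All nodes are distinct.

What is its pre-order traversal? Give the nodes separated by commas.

The last element of post-order is the root; it splits in-order into left and right subtrees.
Root kale: left subtree has 2 nodes {daisy, lily}, right has 6 {pear, sage, fig, rye, teak, moss}.
  Root daisy: left subtree has 0 nodes { }, right has 1 {lily}.
  Root rye: left subtree has 3 nodes {pear, sage, fig}, right has 2 {teak, moss}.
    Root pear: left subtree has 0 nodes { }, right has 2 {sage, fig}.
      Root fig: left subtree has 1 node {sage}, right has 0 { }.
    Root moss: left subtree has 1 node {teak}, right has 0 { }.

kale, daisy, lily, rye, pear, fig, sage, moss, teak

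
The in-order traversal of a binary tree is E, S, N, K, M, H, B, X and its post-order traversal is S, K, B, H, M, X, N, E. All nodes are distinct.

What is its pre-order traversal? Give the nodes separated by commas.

E, N, S, X, M, K, H, B

The last element of post-order is the root; it splits in-order into left and right subtrees.
Root E: left subtree has 0 nodes { }, right has 7 {S, N, K, M, H, B, X}.
  Root N: left subtree has 1 node {S}, right has 5 {K, M, H, B, X}.
    Root X: left subtree has 4 nodes {K, M, H, B}, right has 0 { }.
      Root M: left subtree has 1 node {K}, right has 2 {H, B}.
        Root H: left subtree has 0 nodes { }, right has 1 {B}.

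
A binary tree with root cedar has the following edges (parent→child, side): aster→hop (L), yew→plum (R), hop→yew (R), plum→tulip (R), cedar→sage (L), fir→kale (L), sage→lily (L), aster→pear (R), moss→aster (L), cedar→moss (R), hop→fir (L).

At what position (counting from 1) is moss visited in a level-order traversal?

Level-order visits nodes level by level from the root, left to right within each level.
Level 0: cedar
Level 1: sage, moss
Level 2: lily, aster
Level 3: hop, pear
Level 4: fir, yew
Level 5: kale, plum
Level 6: tulip
Full level-order sequence: cedar, sage, moss, lily, aster, hop, pear, fir, yew, kale, plum, tulip.

3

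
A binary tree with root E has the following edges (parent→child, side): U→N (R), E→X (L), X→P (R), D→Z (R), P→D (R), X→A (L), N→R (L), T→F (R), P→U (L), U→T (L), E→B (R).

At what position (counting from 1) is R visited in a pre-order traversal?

9

Pre-order visits the node, then its left subtree, then its right subtree.
Visit E.
At E: go left to X.
  Visit X.
  At X: go left to A.
    A is a leaf — visit A.
  At X: go right to P.
    Visit P.
    At P: go left to U.
      Visit U.
      At U: go left to T.
        Visit T.
        At T: no left child.
        At T: go right to F.
          F is a leaf — visit F.
      At U: go right to N.
        Visit N.
        At N: go left to R.
          R is a leaf — visit R.
        At N: no right child.
    At P: go right to D.
      Visit D.
      At D: no left child.
      At D: go right to Z.
        Z is a leaf — visit Z.
At E: go right to B.
  B is a leaf — visit B.
Full pre-order sequence: E, X, A, P, U, T, F, N, R, D, Z, B.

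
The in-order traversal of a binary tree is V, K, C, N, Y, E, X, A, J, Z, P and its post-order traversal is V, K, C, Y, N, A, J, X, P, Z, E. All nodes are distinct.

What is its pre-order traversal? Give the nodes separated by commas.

The last element of post-order is the root; it splits in-order into left and right subtrees.
Root E: left subtree has 5 nodes {V, K, C, N, Y}, right has 5 {X, A, J, Z, P}.
  Root N: left subtree has 3 nodes {V, K, C}, right has 1 {Y}.
    Root C: left subtree has 2 nodes {V, K}, right has 0 { }.
      Root K: left subtree has 1 node {V}, right has 0 { }.
  Root Z: left subtree has 3 nodes {X, A, J}, right has 1 {P}.
    Root X: left subtree has 0 nodes { }, right has 2 {A, J}.
      Root J: left subtree has 1 node {A}, right has 0 { }.

E, N, C, K, V, Y, Z, X, J, A, P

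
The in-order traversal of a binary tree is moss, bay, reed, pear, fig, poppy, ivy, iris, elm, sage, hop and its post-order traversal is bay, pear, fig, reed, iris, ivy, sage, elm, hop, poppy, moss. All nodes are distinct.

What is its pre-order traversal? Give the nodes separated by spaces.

moss poppy reed bay fig pear hop elm ivy iris sage

The last element of post-order is the root; it splits in-order into left and right subtrees.
Root moss: left subtree has 0 nodes { }, right has 10 {bay, reed, pear, fig, poppy, ivy, iris, elm, sage, hop}.
  Root poppy: left subtree has 4 nodes {bay, reed, pear, fig}, right has 5 {ivy, iris, elm, sage, hop}.
    Root reed: left subtree has 1 node {bay}, right has 2 {pear, fig}.
      Root fig: left subtree has 1 node {pear}, right has 0 { }.
    Root hop: left subtree has 4 nodes {ivy, iris, elm, sage}, right has 0 { }.
      Root elm: left subtree has 2 nodes {ivy, iris}, right has 1 {sage}.
        Root ivy: left subtree has 0 nodes { }, right has 1 {iris}.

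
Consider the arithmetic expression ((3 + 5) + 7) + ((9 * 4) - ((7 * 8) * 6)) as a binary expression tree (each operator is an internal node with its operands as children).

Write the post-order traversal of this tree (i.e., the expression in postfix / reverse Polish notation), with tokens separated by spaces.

3 5 + 7 + 9 4 * 7 8 * 6 * - +

Post-order on an expression tree gives postfix notation: for each operator, emit left operand, right operand, then the operator.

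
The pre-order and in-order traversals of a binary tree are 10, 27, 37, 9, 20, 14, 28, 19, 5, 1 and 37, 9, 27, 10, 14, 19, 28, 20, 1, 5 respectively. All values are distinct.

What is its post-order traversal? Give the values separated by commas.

9, 37, 27, 19, 28, 14, 1, 5, 20, 10

The first element of pre-order is the root; it splits in-order into left and right subtrees.
Root 10: left subtree has 3 nodes {37, 9, 27}, right has 6 {14, 19, 28, 20, 1, 5}.
  Root 27: left subtree has 2 nodes {37, 9}, right has 0 { }.
    Root 37: left subtree has 0 nodes { }, right has 1 {9}.
  Root 20: left subtree has 3 nodes {14, 19, 28}, right has 2 {1, 5}.
    Root 14: left subtree has 0 nodes { }, right has 2 {19, 28}.
      Root 28: left subtree has 1 node {19}, right has 0 { }.
    Root 5: left subtree has 1 node {1}, right has 0 { }.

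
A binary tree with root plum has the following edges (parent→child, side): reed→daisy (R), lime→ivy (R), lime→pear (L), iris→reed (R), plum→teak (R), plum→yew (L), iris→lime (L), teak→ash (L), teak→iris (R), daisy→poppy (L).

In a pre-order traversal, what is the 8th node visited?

Pre-order visits the node, then its left subtree, then its right subtree.
Visit plum.
At plum: go left to yew.
  yew is a leaf — visit yew.
At plum: go right to teak.
  Visit teak.
  At teak: go left to ash.
    ash is a leaf — visit ash.
  At teak: go right to iris.
    Visit iris.
    At iris: go left to lime.
      Visit lime.
      At lime: go left to pear.
        pear is a leaf — visit pear.
      At lime: go right to ivy.
        ivy is a leaf — visit ivy.
    At iris: go right to reed.
      Visit reed.
      At reed: no left child.
      At reed: go right to daisy.
        Visit daisy.
        At daisy: go left to poppy.
          poppy is a leaf — visit poppy.
        At daisy: no right child.
Full pre-order sequence: plum, yew, teak, ash, iris, lime, pear, ivy, reed, daisy, poppy.

ivy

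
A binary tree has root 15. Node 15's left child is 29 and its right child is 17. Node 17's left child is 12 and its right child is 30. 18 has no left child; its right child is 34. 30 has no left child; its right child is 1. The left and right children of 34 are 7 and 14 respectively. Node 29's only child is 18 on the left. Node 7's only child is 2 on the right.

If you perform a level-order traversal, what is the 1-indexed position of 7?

9

Level-order visits nodes level by level from the root, left to right within each level.
Level 0: 15
Level 1: 29, 17
Level 2: 18, 12, 30
Level 3: 34, 1
Level 4: 7, 14
Level 5: 2
Full level-order sequence: 15, 29, 17, 18, 12, 30, 34, 1, 7, 14, 2.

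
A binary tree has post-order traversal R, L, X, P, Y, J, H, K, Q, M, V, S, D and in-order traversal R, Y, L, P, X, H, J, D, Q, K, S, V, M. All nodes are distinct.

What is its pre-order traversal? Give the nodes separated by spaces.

D H Y R P L X J S Q K V M

The last element of post-order is the root; it splits in-order into left and right subtrees.
Root D: left subtree has 7 nodes {R, Y, L, P, X, H, J}, right has 5 {Q, K, S, V, M}.
  Root H: left subtree has 5 nodes {R, Y, L, P, X}, right has 1 {J}.
    Root Y: left subtree has 1 node {R}, right has 3 {L, P, X}.
      Root P: left subtree has 1 node {L}, right has 1 {X}.
  Root S: left subtree has 2 nodes {Q, K}, right has 2 {V, M}.
    Root Q: left subtree has 0 nodes { }, right has 1 {K}.
    Root V: left subtree has 0 nodes { }, right has 1 {M}.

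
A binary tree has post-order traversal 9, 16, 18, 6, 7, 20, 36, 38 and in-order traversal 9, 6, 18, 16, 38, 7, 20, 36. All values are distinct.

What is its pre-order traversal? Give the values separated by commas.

The last element of post-order is the root; it splits in-order into left and right subtrees.
Root 38: left subtree has 4 nodes {9, 6, 18, 16}, right has 3 {7, 20, 36}.
  Root 6: left subtree has 1 node {9}, right has 2 {18, 16}.
    Root 18: left subtree has 0 nodes { }, right has 1 {16}.
  Root 36: left subtree has 2 nodes {7, 20}, right has 0 { }.
    Root 20: left subtree has 1 node {7}, right has 0 { }.

38, 6, 9, 18, 16, 36, 20, 7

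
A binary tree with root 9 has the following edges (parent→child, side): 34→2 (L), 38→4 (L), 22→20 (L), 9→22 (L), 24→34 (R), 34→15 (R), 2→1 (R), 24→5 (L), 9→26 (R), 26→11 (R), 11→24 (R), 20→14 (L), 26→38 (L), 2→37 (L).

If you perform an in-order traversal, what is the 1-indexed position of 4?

In-order visits the left subtree, then the node, then the right subtree.
At 9: go left to 22.
  At 22: go left to 20.
    At 20: go left to 14.
      14 is a leaf — visit 14.
    Visit 20.
    At 20: no right child.
  Visit 22.
  At 22: no right child.
Visit 9.
At 9: go right to 26.
  At 26: go left to 38.
    At 38: go left to 4.
      4 is a leaf — visit 4.
    Visit 38.
    At 38: no right child.
  Visit 26.
  At 26: go right to 11.
    At 11: no left child.
    Visit 11.
    At 11: go right to 24.
      At 24: go left to 5.
        5 is a leaf — visit 5.
      Visit 24.
      At 24: go right to 34.
        At 34: go left to 2.
          At 2: go left to 37.
            37 is a leaf — visit 37.
          Visit 2.
          At 2: go right to 1.
            1 is a leaf — visit 1.
        Visit 34.
        At 34: go right to 15.
          15 is a leaf — visit 15.
Full in-order sequence: 14, 20, 22, 9, 4, 38, 26, 11, 5, 24, 37, 2, 1, 34, 15.

5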